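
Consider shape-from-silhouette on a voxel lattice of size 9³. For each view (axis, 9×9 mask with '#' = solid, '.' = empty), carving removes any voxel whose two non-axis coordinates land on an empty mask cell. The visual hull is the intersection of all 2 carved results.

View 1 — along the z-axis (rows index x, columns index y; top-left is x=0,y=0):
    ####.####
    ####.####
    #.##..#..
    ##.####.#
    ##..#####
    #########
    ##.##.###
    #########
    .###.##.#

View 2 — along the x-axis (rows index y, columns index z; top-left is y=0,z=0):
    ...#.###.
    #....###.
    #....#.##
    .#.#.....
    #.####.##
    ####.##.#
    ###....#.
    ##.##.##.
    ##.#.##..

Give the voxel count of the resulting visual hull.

300 voxels

before carving: 729 voxels (9×9×9)
V1 z: intersect with XY mask (65 set) -- 585 left
V2 x: intersect with YZ mask (43 set) -- 300 left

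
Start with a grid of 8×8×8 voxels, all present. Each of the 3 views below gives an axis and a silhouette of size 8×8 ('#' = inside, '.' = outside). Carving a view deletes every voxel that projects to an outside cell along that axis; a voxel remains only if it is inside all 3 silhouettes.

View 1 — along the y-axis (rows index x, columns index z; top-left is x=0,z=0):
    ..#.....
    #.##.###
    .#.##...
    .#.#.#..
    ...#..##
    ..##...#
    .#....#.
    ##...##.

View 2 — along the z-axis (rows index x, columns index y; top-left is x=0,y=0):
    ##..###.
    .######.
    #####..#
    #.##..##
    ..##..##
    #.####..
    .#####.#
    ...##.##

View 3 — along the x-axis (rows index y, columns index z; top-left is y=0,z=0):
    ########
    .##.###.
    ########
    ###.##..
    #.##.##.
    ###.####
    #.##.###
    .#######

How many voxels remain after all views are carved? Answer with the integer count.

before carving: 512 voxels (8×8×8)
  1. axis=1 (XZ plane), |mask|=25  ⇒  voxels=200
  2. axis=2 (XY plane), |mask|=41  ⇒  voxels=129
  3. axis=0 (YZ plane), |mask|=51  ⇒  voxels=102

voxel count = 102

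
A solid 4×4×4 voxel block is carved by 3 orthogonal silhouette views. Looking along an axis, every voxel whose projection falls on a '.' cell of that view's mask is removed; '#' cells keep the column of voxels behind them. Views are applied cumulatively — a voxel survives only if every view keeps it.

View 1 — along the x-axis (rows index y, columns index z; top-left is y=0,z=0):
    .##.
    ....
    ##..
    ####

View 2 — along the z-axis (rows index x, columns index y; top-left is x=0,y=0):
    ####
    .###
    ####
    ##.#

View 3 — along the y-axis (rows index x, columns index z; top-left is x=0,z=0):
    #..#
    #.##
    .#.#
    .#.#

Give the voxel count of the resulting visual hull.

remaining voxels: 14

initial block: 4^3 = 64
  1. axis=0 (YZ plane), |mask|=8  ⇒  voxels=32
  2. axis=2 (XY plane), |mask|=14  ⇒  voxels=28
  3. axis=1 (XZ plane), |mask|=9  ⇒  voxels=14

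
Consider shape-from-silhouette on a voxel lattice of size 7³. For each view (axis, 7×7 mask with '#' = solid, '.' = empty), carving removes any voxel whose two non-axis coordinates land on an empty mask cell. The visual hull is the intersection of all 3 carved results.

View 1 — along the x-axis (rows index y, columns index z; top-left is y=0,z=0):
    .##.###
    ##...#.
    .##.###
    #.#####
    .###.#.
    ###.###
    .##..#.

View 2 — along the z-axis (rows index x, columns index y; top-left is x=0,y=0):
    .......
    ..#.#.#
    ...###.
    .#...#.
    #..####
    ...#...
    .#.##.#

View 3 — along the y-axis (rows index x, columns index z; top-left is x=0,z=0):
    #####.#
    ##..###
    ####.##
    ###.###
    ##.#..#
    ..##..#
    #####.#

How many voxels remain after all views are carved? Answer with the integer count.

57 voxels

full grid |V| = 343
[1] x-view keeps 32 columns → grid now 224
[2] z-view keeps 18 columns → grid now 83
[3] y-view keeps 36 columns → grid now 57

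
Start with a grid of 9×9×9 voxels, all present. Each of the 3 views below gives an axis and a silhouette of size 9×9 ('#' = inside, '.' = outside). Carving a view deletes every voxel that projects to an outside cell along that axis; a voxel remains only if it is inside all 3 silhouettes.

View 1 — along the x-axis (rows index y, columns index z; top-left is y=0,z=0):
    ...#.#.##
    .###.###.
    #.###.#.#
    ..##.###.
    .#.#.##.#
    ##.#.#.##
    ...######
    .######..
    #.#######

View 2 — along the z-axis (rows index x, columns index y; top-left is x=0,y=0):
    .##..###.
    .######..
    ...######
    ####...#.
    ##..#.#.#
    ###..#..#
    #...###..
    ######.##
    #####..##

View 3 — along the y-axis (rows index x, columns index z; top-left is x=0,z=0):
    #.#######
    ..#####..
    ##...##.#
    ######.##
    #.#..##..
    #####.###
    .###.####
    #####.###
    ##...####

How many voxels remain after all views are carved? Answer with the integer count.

voxel count = 212

initial block: 9^3 = 729
after view 1 [x-axis, 52 of 81 cells solid] → remaining = 468
after view 2 [z-axis, 51 of 81 cells solid] → remaining = 293
after view 3 [y-axis, 59 of 81 cells solid] → remaining = 212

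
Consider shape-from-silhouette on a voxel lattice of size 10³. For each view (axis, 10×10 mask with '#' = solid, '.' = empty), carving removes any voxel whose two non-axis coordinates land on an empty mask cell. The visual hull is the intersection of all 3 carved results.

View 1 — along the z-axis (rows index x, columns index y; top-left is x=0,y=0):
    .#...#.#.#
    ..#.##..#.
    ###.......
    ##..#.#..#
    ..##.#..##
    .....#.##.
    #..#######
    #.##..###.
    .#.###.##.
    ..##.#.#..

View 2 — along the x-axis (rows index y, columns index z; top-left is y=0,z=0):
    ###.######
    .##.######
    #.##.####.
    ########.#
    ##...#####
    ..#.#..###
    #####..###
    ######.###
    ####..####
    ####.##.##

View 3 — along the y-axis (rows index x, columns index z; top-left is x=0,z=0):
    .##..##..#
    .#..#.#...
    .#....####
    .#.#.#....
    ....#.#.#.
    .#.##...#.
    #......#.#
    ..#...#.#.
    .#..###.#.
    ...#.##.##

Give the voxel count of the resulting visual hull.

full grid |V| = 1000
carve view 1 (along z, XY-mask fill 48/100): 480 voxels remain
carve view 2 (along x, YZ-mask fill 78/100): 369 voxels remain
carve view 3 (along y, XZ-mask fill 39/100): 138 voxels remain

138 voxels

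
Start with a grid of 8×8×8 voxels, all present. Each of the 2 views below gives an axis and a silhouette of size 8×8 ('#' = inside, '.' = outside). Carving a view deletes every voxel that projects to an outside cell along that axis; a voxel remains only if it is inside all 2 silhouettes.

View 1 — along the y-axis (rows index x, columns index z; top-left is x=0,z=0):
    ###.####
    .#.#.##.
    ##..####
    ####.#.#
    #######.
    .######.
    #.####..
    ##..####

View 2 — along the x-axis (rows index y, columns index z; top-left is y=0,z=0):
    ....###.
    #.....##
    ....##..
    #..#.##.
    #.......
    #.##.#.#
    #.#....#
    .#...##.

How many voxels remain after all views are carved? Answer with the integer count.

|visual hull| = 145

before carving: 512 voxels (8×8×8)
V1 y: intersect with XZ mask (47 set) -- 376 left
V2 x: intersect with YZ mask (24 set) -- 145 left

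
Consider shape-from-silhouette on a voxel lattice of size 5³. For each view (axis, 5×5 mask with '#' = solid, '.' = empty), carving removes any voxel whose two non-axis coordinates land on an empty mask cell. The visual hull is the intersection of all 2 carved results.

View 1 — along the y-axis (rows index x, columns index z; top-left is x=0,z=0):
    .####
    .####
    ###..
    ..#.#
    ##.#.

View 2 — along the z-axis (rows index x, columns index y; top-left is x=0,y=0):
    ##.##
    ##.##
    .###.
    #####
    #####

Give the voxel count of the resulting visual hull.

voxel count = 66

start: 5×5×5 = 125 voxels
V1 y: intersect with XZ mask (16 set) -- 80 left
V2 z: intersect with XY mask (21 set) -- 66 left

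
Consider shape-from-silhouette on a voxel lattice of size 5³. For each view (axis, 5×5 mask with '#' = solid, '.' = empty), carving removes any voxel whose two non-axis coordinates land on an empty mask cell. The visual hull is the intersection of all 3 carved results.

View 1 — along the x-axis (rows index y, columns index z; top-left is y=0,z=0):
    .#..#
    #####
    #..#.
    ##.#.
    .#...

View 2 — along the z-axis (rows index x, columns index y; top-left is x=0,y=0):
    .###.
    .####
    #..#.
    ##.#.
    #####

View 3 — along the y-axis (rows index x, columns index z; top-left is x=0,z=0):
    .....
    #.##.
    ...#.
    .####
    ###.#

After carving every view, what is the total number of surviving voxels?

before carving: 125 voxels (5×5×5)
after view 1 [x-axis, 13 of 25 cells solid] → remaining = 65
after view 2 [z-axis, 17 of 25 cells solid] → remaining = 49
after view 3 [y-axis, 12 of 25 cells solid] → remaining = 26

voxel count = 26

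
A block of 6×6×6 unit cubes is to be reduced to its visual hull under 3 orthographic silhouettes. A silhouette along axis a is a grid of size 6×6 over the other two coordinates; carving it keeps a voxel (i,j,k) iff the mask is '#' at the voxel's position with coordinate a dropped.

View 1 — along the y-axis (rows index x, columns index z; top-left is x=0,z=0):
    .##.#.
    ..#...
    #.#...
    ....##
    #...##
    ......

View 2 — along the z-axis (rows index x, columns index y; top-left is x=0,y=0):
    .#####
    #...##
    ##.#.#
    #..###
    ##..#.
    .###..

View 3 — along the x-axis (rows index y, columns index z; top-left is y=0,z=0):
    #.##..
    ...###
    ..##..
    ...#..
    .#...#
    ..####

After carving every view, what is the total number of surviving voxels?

|visual hull| = 17

full grid |V| = 216
[1] y-view keeps 11 columns → grid now 66
[2] z-view keeps 22 columns → grid now 43
[3] x-view keeps 15 columns → grid now 17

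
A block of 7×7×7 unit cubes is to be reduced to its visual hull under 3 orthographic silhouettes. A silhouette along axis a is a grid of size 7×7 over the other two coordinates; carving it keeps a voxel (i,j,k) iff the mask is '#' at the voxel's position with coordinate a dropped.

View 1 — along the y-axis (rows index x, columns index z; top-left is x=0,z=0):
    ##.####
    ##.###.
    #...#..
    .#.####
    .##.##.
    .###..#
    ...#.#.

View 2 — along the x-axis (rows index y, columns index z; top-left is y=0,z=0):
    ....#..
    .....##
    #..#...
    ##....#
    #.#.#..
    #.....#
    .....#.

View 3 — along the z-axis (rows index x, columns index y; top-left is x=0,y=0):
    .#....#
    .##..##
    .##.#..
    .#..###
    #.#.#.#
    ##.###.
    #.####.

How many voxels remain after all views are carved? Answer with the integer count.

remaining voxels: 26

initial block: 7^3 = 343
after view 1 [y-axis, 28 of 49 cells solid] → remaining = 196
after view 2 [x-axis, 14 of 49 cells solid] → remaining = 53
after view 3 [z-axis, 27 of 49 cells solid] → remaining = 26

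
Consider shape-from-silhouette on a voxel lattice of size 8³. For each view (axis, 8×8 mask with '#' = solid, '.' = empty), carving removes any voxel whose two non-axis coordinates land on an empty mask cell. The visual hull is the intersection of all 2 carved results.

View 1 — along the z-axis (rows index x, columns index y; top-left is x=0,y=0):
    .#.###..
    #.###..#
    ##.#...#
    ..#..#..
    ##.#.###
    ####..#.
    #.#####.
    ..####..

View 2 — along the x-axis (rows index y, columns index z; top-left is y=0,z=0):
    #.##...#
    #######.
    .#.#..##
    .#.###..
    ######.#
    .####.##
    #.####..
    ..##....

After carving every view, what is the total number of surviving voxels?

full grid |V| = 512
after view 1 [z-axis, 36 of 64 cells solid] → remaining = 288
after view 2 [x-axis, 39 of 64 cells solid] → remaining = 175

|visual hull| = 175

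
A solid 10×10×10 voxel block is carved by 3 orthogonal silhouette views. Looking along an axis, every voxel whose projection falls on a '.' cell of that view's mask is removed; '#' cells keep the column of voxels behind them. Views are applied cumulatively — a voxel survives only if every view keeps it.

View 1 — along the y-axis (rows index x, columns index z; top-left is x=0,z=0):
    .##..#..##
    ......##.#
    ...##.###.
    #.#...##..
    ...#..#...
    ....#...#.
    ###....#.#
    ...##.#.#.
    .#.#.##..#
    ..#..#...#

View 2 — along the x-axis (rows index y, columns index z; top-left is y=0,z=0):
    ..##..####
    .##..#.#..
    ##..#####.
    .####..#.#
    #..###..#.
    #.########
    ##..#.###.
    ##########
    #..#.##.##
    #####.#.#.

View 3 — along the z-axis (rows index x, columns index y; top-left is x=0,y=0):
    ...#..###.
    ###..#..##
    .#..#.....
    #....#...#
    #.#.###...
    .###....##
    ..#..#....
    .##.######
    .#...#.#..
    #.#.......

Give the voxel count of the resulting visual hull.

97 voxels

full grid |V| = 1000
[1] y-view keeps 38 columns → grid now 380
[2] x-view keeps 66 columns → grid now 250
[3] z-view keeps 40 columns → grid now 97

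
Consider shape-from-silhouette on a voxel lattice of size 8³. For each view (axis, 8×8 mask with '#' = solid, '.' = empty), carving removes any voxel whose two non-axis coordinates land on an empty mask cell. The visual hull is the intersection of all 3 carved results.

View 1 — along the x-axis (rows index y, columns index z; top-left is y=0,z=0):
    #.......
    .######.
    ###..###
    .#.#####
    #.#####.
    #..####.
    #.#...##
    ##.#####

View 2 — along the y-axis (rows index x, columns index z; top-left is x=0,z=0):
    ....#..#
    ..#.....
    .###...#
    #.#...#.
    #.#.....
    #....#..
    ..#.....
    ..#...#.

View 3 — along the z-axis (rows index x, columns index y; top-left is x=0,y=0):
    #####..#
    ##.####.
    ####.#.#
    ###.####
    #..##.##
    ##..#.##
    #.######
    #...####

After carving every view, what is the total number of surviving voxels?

61 voxels

initial block: 8^3 = 512
carve view 1 (along x, YZ-mask fill 41/64): 328 voxels remain
carve view 2 (along y, XZ-mask fill 17/64): 84 voxels remain
carve view 3 (along z, XY-mask fill 47/64): 61 voxels remain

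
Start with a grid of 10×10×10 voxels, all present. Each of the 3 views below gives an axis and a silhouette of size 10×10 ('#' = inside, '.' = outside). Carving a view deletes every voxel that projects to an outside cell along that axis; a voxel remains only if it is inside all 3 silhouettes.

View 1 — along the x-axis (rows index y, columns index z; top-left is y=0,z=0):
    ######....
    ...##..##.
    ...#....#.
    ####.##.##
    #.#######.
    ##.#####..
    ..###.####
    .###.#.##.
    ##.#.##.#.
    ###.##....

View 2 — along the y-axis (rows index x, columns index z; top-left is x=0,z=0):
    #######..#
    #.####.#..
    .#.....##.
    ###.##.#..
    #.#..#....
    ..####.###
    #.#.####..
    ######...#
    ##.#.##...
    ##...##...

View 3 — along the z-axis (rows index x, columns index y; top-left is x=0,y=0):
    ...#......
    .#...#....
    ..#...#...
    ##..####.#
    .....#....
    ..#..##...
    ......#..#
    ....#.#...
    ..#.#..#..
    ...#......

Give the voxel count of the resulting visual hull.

full grid |V| = 1000
  1. axis=0 (YZ plane), |mask|=59  ⇒  voxels=590
  2. axis=1 (XZ plane), |mask|=55  ⇒  voxels=335
  3. axis=2 (XY plane), |mask|=24  ⇒  voxels=90

voxel count = 90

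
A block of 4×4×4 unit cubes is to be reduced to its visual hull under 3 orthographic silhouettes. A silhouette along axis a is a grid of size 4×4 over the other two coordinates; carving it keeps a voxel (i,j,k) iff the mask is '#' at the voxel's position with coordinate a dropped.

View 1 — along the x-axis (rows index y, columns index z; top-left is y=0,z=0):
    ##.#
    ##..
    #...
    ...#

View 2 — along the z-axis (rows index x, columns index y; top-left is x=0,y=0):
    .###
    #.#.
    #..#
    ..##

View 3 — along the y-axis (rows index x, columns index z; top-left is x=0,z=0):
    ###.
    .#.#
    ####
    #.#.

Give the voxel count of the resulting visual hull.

remaining voxels: 10

start: 4×4×4 = 64 voxels
  1. axis=0 (YZ plane), |mask|=7  ⇒  voxels=28
  2. axis=2 (XY plane), |mask|=9  ⇒  voxels=14
  3. axis=1 (XZ plane), |mask|=11  ⇒  voxels=10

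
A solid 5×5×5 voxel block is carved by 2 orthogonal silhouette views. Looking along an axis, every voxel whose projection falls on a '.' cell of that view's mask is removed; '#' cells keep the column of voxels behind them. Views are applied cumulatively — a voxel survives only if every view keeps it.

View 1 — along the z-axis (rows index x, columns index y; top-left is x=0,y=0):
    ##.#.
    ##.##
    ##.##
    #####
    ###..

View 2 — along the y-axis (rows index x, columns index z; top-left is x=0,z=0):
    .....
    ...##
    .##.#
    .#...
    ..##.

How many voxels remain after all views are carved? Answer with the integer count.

31 voxels

before carving: 125 voxels (5×5×5)
[1] z-view keeps 19 columns → grid now 95
[2] y-view keeps 8 columns → grid now 31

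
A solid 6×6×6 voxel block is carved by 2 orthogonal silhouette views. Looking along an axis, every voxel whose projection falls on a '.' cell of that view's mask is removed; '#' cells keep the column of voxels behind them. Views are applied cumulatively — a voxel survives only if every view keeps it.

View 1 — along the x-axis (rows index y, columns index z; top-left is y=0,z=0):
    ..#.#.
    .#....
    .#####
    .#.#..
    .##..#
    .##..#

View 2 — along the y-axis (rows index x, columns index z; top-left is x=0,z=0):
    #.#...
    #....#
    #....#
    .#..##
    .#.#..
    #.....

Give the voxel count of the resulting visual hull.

remaining voxels: 27

start: 6×6×6 = 216 voxels
V1 x: intersect with YZ mask (16 set) -- 96 left
V2 y: intersect with XZ mask (12 set) -- 27 left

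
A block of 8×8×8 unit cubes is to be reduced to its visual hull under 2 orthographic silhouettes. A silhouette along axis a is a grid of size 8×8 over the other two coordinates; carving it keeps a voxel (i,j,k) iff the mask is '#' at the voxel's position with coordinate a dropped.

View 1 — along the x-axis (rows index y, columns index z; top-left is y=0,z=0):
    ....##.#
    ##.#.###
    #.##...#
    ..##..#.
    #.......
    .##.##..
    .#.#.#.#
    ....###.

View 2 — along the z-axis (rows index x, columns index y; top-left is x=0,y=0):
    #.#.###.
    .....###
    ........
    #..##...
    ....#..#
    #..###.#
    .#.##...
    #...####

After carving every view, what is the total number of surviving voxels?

initial block: 8^3 = 512
  1. axis=0 (YZ plane), |mask|=28  ⇒  voxels=224
  2. axis=2 (XY plane), |mask|=26  ⇒  voxels=77

|visual hull| = 77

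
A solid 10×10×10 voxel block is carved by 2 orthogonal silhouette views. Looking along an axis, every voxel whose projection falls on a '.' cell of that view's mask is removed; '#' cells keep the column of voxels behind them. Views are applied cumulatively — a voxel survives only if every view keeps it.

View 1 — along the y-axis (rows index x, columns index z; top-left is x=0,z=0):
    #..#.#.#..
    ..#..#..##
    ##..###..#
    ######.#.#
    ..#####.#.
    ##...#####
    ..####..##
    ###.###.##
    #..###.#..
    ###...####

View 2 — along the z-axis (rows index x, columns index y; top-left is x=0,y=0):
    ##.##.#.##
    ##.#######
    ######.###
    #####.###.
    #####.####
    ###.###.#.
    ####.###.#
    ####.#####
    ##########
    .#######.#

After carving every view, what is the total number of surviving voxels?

511 voxels

start: 10×10×10 = 1000 voxels
step 1: project along y, AND mask (61/100) → |grid| = 610
step 2: project along z, AND mask (84/100) → |grid| = 511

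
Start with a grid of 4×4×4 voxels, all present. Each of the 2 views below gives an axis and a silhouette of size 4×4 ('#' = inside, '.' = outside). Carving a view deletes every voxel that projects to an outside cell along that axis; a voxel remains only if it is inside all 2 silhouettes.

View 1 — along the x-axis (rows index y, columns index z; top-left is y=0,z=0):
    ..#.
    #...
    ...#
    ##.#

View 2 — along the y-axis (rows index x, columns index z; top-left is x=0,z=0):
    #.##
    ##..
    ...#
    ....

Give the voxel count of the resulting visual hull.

initial block: 4^3 = 64
  1. axis=0 (YZ plane), |mask|=6  ⇒  voxels=24
  2. axis=1 (XZ plane), |mask|=6  ⇒  voxels=10

|visual hull| = 10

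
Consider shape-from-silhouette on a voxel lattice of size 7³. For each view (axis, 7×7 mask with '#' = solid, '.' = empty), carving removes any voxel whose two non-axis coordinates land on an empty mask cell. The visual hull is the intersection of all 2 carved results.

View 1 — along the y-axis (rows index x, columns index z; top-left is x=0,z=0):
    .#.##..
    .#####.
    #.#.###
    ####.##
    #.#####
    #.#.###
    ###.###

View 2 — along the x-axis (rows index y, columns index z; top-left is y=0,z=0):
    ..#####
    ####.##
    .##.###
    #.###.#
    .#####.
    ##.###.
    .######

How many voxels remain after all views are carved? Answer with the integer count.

start: 7×7×7 = 343 voxels
step 1: project along y, AND mask (36/49) → |grid| = 252
step 2: project along x, AND mask (37/49) → |grid| = 192

remaining voxels: 192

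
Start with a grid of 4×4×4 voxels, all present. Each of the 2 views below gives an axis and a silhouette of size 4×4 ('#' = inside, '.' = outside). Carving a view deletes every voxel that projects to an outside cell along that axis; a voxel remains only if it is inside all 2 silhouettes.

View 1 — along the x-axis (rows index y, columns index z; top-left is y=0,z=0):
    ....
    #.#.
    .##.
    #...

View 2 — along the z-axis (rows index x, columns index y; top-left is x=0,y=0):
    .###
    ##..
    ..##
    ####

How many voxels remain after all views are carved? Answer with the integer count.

initial block: 4^3 = 64
after view 1 [x-axis, 5 of 16 cells solid] → remaining = 20
after view 2 [z-axis, 11 of 16 cells solid] → remaining = 15

voxel count = 15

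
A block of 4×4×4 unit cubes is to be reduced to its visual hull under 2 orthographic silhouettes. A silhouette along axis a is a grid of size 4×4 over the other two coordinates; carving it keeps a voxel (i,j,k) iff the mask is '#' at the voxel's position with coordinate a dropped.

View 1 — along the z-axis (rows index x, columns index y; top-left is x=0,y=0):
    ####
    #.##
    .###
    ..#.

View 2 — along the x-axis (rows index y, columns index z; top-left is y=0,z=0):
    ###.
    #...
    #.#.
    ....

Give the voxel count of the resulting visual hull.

start: 4×4×4 = 64 voxels
  1. axis=2 (XY plane), |mask|=11  ⇒  voxels=44
  2. axis=0 (YZ plane), |mask|=6  ⇒  voxels=16

16 voxels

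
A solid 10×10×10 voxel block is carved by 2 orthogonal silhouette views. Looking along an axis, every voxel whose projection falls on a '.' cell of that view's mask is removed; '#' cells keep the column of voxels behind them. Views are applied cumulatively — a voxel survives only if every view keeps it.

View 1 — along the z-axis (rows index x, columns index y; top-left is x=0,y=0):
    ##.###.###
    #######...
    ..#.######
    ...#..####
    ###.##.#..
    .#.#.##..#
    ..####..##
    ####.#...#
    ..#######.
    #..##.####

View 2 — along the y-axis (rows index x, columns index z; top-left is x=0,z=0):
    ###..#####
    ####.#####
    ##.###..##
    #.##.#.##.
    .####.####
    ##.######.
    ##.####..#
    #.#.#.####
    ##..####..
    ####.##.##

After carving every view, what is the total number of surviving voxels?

initial block: 10^3 = 1000
carve view 1 (along z, XY-mask fill 64/100): 640 voxels remain
carve view 2 (along y, XZ-mask fill 74/100): 476 voxels remain

voxel count = 476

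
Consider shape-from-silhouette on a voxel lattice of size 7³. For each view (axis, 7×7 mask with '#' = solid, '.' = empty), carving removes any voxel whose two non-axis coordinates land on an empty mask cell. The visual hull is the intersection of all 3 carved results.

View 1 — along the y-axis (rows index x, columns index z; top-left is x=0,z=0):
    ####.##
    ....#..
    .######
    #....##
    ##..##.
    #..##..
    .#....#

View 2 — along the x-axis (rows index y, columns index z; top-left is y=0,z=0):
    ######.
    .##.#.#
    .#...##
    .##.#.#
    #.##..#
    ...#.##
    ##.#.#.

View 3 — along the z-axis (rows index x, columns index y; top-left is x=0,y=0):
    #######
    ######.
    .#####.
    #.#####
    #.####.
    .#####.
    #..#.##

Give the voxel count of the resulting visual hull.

remaining voxels: 76

initial block: 7^3 = 343
carve view 1 (along y, XZ-mask fill 25/49): 175 voxels remain
carve view 2 (along x, YZ-mask fill 28/49): 100 voxels remain
carve view 3 (along z, XY-mask fill 38/49): 76 voxels remain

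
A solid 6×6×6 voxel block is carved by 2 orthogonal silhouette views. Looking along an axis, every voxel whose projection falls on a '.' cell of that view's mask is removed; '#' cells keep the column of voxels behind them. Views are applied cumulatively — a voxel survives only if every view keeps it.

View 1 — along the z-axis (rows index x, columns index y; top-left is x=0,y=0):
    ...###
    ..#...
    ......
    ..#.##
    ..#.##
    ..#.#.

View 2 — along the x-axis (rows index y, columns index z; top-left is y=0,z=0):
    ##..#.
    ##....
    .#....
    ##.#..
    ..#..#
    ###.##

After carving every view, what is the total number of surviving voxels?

30 voxels

full grid |V| = 216
after view 1 [z-axis, 12 of 36 cells solid] → remaining = 72
after view 2 [x-axis, 16 of 36 cells solid] → remaining = 30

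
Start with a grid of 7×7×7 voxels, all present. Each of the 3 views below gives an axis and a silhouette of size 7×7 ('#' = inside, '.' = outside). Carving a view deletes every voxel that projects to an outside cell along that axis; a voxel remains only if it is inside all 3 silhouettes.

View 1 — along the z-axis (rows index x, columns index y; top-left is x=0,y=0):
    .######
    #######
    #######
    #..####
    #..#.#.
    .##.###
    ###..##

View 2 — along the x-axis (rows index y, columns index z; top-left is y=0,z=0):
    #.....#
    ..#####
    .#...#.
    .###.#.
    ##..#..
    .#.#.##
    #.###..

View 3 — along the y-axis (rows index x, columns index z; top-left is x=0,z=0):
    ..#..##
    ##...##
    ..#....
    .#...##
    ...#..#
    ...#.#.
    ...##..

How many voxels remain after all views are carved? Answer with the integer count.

remaining voxels: 48

before carving: 343 voxels (7×7×7)
after view 1 [z-axis, 38 of 49 cells solid] → remaining = 266
after view 2 [x-axis, 24 of 49 cells solid] → remaining = 132
after view 3 [y-axis, 17 of 49 cells solid] → remaining = 48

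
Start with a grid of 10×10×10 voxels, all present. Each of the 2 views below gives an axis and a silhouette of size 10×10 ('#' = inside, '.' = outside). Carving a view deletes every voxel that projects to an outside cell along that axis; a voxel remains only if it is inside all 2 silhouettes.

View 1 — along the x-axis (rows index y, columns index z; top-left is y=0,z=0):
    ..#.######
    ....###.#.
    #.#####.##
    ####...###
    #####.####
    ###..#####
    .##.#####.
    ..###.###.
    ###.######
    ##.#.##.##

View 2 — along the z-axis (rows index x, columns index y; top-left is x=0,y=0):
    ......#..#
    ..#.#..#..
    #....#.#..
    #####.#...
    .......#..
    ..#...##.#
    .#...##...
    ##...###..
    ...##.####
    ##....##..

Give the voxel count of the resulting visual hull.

full grid |V| = 1000
[1] x-view keeps 72 columns → grid now 720
[2] z-view keeps 37 columns → grid now 254

|visual hull| = 254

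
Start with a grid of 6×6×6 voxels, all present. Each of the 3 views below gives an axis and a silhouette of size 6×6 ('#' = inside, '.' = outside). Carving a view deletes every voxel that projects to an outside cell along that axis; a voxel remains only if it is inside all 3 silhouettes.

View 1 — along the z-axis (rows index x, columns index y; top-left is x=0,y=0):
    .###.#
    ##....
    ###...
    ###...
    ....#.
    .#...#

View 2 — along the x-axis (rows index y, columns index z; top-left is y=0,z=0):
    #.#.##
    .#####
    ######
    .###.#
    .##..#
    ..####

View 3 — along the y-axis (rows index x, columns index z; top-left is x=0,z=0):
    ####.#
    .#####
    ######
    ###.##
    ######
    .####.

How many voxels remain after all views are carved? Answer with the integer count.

full grid |V| = 216
V1 z: intersect with XY mask (15 set) -- 90 left
V2 x: intersect with YZ mask (26 set) -- 70 left
V3 y: intersect with XZ mask (31 set) -- 62 left

voxel count = 62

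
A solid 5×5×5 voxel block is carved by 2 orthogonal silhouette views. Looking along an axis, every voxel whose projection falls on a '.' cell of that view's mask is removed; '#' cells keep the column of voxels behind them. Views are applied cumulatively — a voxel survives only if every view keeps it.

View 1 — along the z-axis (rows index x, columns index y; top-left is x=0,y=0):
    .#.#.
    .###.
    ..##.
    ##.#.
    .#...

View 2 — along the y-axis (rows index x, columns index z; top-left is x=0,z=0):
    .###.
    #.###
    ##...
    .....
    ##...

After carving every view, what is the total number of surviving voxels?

24 voxels

full grid |V| = 125
after view 1 [z-axis, 11 of 25 cells solid] → remaining = 55
after view 2 [y-axis, 11 of 25 cells solid] → remaining = 24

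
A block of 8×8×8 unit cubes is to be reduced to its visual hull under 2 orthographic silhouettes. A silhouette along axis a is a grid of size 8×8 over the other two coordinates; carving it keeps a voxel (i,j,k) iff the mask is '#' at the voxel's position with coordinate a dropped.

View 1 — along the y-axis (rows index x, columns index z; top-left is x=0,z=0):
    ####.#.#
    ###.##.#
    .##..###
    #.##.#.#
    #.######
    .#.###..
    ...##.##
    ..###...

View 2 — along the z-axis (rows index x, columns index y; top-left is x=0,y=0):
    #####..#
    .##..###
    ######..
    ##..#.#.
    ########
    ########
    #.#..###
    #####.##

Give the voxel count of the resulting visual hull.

before carving: 512 voxels (8×8×8)
carve view 1 (along y, XZ-mask fill 40/64): 320 voxels remain
carve view 2 (along z, XY-mask fill 49/64): 245 voxels remain

|visual hull| = 245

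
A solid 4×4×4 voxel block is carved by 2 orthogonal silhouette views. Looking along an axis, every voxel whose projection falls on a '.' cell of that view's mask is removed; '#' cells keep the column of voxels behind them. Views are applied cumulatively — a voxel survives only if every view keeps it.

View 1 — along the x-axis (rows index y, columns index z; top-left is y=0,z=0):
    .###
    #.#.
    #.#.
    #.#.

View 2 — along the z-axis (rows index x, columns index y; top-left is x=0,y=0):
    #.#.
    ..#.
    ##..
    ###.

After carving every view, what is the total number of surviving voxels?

|visual hull| = 19

start: 4×4×4 = 64 voxels
step 1: project along x, AND mask (9/16) → |grid| = 36
step 2: project along z, AND mask (8/16) → |grid| = 19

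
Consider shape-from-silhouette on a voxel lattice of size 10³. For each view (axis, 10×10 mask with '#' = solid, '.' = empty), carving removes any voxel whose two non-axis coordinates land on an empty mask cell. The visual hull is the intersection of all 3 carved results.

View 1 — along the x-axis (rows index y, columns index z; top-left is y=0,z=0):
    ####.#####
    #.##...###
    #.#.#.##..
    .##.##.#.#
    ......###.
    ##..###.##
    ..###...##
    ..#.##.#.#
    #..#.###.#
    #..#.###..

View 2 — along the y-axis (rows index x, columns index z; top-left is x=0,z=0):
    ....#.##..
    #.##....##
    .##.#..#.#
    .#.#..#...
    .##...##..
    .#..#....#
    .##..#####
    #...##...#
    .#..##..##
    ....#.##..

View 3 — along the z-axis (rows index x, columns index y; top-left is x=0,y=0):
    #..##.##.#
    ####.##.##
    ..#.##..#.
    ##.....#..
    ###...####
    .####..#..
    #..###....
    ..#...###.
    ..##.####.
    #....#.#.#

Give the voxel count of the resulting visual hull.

|visual hull| = 129

full grid |V| = 1000
after view 1 [x-axis, 57 of 100 cells solid] → remaining = 570
after view 2 [y-axis, 42 of 100 cells solid] → remaining = 239
after view 3 [z-axis, 51 of 100 cells solid] → remaining = 129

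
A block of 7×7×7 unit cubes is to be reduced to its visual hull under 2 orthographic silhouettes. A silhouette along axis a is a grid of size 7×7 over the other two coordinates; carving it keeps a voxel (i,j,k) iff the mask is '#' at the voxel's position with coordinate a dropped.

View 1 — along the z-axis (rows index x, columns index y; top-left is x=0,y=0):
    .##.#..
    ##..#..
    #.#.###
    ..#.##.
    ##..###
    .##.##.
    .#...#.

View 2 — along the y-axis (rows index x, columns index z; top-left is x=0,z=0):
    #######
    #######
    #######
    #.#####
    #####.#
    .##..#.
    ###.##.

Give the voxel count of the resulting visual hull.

initial block: 7^3 = 343
[1] z-view keeps 25 columns → grid now 175
[2] y-view keeps 41 columns → grid now 147

voxel count = 147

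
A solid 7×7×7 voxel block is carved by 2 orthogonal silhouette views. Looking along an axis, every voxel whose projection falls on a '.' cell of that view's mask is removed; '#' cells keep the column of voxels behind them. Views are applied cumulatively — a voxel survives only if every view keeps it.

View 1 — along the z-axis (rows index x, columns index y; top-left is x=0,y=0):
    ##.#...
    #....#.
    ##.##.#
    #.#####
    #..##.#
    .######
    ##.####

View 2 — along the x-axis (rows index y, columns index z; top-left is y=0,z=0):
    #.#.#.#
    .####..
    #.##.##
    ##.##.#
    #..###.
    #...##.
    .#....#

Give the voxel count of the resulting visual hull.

remaining voxels: 122

start: 7×7×7 = 343 voxels
carve view 1 (along z, XY-mask fill 32/49): 224 voxels remain
carve view 2 (along x, YZ-mask fill 27/49): 122 voxels remain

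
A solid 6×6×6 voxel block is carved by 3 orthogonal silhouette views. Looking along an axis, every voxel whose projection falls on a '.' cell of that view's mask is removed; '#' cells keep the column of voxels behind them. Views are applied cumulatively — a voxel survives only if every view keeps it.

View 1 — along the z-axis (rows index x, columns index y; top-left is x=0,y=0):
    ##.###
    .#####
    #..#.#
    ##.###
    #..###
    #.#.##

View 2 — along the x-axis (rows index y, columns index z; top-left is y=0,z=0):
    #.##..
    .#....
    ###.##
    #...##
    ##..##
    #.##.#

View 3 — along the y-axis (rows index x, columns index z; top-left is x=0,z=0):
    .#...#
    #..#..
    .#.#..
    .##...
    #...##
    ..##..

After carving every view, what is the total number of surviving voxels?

initial block: 6^3 = 216
  1. axis=2 (XY plane), |mask|=26  ⇒  voxels=156
  2. axis=0 (YZ plane), |mask|=20  ⇒  voxels=87
  3. axis=1 (XZ plane), |mask|=13  ⇒  voxels=30

|visual hull| = 30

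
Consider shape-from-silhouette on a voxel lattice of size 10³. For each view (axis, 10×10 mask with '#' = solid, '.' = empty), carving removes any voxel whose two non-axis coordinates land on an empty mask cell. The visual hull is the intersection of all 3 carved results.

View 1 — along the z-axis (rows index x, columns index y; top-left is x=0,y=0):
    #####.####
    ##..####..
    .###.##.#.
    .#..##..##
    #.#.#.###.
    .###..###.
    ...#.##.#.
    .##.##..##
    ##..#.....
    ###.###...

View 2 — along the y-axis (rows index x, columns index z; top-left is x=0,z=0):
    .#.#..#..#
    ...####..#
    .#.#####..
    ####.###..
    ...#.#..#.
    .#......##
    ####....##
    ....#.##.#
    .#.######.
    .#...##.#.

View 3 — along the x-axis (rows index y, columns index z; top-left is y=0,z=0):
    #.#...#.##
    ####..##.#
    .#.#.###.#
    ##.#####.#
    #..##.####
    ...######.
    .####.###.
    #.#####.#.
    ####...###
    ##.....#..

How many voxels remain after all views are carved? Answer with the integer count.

start: 10×10×10 = 1000 voxels
[1] z-view keeps 57 columns → grid now 570
[2] y-view keeps 49 columns → grid now 266
[3] x-view keeps 63 columns → grid now 178

178 voxels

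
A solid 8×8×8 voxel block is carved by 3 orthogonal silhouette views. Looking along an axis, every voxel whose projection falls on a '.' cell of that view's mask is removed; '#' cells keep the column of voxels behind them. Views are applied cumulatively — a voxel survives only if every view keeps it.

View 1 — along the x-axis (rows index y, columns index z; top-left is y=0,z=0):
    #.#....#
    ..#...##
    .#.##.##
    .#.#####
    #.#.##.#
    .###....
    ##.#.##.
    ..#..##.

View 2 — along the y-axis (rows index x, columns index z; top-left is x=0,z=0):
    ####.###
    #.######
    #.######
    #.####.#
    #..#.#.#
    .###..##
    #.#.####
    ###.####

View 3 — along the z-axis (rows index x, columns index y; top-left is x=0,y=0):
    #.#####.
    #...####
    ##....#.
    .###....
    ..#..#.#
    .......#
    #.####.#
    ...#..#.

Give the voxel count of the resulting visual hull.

|visual hull| = 94

before carving: 512 voxels (8×8×8)
step 1: project along x, AND mask (33/64) → |grid| = 264
step 2: project along y, AND mask (49/64) → |grid| = 205
step 3: project along z, AND mask (29/64) → |grid| = 94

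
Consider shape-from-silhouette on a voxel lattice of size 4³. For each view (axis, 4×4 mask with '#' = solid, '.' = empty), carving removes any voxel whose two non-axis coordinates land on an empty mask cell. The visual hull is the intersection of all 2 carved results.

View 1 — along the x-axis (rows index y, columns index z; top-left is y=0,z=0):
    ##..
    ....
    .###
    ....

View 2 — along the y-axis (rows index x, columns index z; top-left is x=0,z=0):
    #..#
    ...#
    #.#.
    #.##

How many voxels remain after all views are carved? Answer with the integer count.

remaining voxels: 8

initial block: 4^3 = 64
[1] x-view keeps 5 columns → grid now 20
[2] y-view keeps 8 columns → grid now 8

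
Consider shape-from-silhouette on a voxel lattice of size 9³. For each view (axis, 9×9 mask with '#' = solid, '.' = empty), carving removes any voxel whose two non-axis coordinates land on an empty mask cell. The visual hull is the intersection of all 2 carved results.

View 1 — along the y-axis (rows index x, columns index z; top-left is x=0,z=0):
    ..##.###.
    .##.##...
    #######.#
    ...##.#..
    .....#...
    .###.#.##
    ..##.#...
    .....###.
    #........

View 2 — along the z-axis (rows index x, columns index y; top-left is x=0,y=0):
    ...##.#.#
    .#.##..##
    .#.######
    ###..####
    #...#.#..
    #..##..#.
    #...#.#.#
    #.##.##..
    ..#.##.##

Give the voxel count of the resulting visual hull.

start: 9×9×9 = 729 voxels
step 1: project along y, AND mask (34/81) → |grid| = 306
step 2: project along z, AND mask (44/81) → |grid| = 176

176 voxels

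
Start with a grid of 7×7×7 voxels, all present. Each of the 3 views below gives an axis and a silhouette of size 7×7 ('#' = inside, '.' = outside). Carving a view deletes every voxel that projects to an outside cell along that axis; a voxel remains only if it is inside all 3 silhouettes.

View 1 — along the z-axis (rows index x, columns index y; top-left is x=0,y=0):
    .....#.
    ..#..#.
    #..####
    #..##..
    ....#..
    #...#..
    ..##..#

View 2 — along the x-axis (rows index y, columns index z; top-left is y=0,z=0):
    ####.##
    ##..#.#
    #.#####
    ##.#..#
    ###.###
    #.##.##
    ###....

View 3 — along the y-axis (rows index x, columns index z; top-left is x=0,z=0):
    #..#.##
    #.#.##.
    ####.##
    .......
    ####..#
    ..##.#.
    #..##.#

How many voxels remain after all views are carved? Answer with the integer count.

before carving: 343 voxels (7×7×7)
  1. axis=2 (XY plane), |mask|=17  ⇒  voxels=119
  2. axis=0 (YZ plane), |mask|=34  ⇒  voxels=87
  3. axis=1 (XZ plane), |mask|=26  ⇒  voxels=51

51 voxels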